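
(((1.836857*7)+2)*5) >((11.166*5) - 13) True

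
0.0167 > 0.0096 True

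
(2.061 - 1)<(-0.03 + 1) False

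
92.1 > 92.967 False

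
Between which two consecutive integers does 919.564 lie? 919 and 920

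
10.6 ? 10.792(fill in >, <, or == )<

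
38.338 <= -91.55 False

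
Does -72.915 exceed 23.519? No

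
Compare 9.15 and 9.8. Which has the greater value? 9.8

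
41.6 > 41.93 False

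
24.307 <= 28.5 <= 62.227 True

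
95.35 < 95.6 True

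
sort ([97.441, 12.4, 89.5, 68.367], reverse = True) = [97.441, 89.5, 68.367, 12.4]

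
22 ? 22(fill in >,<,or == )==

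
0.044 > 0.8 False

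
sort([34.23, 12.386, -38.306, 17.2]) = [-38.306, 12.386, 17.2, 34.23]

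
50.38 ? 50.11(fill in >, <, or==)>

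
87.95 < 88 True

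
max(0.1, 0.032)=0.1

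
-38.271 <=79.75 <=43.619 False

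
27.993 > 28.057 False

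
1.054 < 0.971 False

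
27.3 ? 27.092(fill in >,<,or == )>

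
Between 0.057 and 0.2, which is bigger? 0.2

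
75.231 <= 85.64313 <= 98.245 True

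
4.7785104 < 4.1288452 False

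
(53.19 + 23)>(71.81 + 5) False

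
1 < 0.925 False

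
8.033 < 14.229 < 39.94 True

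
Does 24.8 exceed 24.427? Yes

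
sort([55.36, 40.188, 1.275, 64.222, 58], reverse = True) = [64.222, 58, 55.36, 40.188, 1.275]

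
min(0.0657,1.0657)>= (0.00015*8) True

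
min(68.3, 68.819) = 68.3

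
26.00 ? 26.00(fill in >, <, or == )==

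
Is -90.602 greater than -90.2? No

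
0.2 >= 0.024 True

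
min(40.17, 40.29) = 40.17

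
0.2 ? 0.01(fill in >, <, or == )>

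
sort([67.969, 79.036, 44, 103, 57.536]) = [44, 57.536, 67.969, 79.036, 103]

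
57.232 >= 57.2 True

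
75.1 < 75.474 True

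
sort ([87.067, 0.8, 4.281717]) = [0.8, 4.281717, 87.067]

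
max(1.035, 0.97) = 1.035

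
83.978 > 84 False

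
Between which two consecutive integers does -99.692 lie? -100 and -99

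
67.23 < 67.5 True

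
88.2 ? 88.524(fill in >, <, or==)<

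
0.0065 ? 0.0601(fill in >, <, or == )<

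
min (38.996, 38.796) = 38.796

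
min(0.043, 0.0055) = 0.0055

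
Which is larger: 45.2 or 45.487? 45.487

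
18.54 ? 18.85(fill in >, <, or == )<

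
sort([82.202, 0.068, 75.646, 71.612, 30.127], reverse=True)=[82.202, 75.646, 71.612, 30.127, 0.068]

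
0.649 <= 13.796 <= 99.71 True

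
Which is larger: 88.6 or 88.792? 88.792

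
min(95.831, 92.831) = 92.831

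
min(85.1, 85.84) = 85.1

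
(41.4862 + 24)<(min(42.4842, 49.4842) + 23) False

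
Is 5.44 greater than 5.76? No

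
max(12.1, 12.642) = 12.642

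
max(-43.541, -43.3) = -43.3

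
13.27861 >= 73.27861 False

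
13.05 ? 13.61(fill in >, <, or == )<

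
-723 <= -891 False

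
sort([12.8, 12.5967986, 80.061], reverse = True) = [80.061, 12.8, 12.5967986]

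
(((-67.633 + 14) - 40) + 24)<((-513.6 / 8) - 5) True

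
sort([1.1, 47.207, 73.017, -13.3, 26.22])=[-13.3, 1.1, 26.22, 47.207, 73.017]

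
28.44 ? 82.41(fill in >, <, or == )<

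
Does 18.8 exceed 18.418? Yes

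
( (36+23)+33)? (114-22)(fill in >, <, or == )==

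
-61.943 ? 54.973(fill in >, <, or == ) <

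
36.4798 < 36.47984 True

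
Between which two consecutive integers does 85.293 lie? 85 and 86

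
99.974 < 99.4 False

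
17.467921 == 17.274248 False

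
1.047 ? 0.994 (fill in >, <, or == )>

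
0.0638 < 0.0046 False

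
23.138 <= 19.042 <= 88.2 False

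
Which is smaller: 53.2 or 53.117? 53.117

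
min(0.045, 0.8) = 0.045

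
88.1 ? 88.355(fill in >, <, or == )<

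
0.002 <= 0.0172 True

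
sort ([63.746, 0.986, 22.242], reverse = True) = [63.746, 22.242, 0.986]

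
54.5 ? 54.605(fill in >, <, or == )<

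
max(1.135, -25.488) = 1.135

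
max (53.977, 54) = 54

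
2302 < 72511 True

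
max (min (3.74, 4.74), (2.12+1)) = 3.74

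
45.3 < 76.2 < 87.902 True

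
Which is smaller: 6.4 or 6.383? 6.383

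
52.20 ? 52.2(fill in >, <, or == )==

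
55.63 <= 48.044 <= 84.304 False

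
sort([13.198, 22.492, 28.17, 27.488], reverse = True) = [28.17, 27.488, 22.492, 13.198]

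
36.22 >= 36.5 False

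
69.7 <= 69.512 False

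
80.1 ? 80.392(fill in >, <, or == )<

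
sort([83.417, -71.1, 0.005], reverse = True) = [83.417, 0.005, -71.1]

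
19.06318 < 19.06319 True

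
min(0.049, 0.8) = 0.049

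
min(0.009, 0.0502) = 0.009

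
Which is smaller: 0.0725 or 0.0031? 0.0031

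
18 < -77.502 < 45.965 False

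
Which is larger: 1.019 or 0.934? 1.019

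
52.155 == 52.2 False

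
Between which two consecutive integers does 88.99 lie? 88 and 89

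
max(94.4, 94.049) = 94.4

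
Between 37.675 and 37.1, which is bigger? 37.675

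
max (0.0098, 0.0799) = 0.0799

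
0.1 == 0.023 False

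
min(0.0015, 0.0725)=0.0015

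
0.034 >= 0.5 False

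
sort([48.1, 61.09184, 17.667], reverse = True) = [61.09184, 48.1, 17.667]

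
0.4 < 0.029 False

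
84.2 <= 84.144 False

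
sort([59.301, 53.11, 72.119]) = [53.11, 59.301, 72.119]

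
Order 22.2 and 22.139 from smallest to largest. 22.139, 22.2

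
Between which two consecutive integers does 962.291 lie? 962 and 963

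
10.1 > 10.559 False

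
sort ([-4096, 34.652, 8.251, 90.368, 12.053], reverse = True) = [90.368, 34.652, 12.053, 8.251, -4096]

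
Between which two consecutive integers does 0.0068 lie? 0 and 1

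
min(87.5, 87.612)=87.5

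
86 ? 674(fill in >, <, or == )<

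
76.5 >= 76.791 False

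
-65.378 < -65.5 False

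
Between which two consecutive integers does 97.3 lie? 97 and 98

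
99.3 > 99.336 False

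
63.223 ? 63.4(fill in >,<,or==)<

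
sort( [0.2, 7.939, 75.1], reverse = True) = [75.1, 7.939, 0.2]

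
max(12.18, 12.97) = 12.97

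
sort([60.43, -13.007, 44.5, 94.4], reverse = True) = [94.4, 60.43, 44.5, -13.007]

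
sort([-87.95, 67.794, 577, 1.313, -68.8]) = [-87.95, -68.8, 1.313, 67.794, 577]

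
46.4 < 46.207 False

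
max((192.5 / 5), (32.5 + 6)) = 38.5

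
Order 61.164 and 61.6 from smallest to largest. 61.164, 61.6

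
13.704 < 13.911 True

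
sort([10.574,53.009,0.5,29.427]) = [0.5,10.574,29.427,53.009]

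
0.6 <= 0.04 False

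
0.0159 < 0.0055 False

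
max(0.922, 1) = 1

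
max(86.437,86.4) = 86.437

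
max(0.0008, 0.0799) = 0.0799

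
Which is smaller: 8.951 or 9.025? 8.951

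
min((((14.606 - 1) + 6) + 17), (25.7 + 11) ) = 36.606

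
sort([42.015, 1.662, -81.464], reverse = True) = [42.015, 1.662, -81.464]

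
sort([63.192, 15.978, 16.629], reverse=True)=[63.192, 16.629, 15.978]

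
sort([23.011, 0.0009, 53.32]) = [0.0009, 23.011, 53.32]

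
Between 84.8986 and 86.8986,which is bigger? 86.8986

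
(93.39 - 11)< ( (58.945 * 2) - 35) True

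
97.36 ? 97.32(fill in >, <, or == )>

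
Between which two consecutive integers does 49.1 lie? 49 and 50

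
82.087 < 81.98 False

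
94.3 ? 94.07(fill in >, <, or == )>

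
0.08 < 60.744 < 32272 True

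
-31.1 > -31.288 True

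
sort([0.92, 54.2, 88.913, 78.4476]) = [0.92, 54.2, 78.4476, 88.913]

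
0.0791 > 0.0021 True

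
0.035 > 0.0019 True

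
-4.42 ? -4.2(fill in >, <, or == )<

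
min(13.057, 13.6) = 13.057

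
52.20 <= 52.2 True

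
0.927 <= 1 True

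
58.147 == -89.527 False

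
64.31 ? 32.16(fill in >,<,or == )>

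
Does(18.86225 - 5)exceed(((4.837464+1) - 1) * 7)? No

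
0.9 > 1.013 False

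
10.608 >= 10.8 False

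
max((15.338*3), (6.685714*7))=46.799998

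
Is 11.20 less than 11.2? No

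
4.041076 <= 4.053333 True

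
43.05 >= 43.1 False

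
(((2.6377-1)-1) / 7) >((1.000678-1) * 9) True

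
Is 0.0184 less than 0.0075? No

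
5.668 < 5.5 False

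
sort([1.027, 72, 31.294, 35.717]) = [1.027, 31.294, 35.717, 72]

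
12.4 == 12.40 True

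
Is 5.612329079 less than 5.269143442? No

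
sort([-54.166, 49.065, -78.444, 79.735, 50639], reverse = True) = [50639, 79.735, 49.065, -54.166, -78.444]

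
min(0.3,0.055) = 0.055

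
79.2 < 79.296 True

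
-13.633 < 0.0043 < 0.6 True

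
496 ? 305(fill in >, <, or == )>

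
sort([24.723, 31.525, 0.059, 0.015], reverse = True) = [31.525, 24.723, 0.059, 0.015]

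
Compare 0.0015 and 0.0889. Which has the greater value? 0.0889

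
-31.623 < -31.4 True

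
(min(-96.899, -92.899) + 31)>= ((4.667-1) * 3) False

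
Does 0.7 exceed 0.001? Yes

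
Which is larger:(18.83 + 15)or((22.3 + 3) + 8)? (18.83 + 15)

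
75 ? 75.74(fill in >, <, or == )<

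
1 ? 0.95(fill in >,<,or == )>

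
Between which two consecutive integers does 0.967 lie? 0 and 1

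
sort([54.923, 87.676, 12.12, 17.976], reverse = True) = [87.676, 54.923, 17.976, 12.12]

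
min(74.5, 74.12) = 74.12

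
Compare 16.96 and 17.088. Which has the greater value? 17.088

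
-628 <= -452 True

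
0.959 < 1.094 True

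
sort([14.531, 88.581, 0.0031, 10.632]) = [0.0031, 10.632, 14.531, 88.581]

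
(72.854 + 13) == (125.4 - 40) False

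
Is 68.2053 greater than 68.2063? No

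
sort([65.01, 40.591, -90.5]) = [-90.5, 40.591, 65.01]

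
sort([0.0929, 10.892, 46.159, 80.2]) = [0.0929, 10.892, 46.159, 80.2]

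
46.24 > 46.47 False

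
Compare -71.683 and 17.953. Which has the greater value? 17.953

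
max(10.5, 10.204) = 10.5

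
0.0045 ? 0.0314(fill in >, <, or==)<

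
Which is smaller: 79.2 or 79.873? 79.2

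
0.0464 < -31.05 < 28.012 False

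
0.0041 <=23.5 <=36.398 True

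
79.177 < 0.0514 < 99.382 False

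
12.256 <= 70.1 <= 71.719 True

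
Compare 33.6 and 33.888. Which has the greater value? 33.888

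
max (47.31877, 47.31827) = 47.31877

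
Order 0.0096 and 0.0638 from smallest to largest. 0.0096, 0.0638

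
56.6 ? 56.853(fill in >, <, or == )<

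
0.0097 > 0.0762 False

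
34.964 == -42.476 False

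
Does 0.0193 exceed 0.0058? Yes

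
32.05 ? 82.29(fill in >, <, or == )<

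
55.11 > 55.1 True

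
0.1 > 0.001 True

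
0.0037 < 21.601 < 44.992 True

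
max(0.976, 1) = 1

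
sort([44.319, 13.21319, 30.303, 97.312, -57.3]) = [-57.3, 13.21319, 30.303, 44.319, 97.312]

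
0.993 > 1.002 False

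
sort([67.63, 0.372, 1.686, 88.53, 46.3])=[0.372, 1.686, 46.3, 67.63, 88.53]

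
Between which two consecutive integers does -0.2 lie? -1 and 0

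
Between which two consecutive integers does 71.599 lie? 71 and 72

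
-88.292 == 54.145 False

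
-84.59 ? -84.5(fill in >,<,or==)<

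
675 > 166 True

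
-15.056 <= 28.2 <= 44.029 True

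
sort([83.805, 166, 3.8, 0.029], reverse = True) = [166, 83.805, 3.8, 0.029]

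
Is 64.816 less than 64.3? No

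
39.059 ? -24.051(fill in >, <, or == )>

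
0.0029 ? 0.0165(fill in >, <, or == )<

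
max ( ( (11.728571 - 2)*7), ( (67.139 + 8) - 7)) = 68.139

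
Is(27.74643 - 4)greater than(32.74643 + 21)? No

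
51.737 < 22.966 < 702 False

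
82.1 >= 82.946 False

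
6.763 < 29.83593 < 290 True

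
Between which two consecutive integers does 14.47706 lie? 14 and 15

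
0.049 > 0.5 False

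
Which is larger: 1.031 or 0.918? 1.031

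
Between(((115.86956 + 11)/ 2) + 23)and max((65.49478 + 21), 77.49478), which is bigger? max((65.49478 + 21), 77.49478)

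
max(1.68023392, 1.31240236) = 1.68023392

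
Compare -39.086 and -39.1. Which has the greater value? -39.086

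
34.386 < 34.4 True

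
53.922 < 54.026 True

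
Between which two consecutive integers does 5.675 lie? 5 and 6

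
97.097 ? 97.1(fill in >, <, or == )<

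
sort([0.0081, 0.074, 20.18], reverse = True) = [20.18, 0.074, 0.0081]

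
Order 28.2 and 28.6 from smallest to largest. 28.2, 28.6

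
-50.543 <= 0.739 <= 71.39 True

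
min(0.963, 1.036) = 0.963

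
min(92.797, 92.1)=92.1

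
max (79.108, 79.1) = 79.108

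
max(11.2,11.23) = 11.23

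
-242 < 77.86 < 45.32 False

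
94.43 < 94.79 True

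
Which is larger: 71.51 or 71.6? 71.6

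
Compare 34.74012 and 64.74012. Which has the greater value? 64.74012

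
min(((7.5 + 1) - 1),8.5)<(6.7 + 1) True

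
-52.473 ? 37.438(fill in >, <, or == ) <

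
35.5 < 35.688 True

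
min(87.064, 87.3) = 87.064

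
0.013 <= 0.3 True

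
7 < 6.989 False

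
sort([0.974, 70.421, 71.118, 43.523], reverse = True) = [71.118, 70.421, 43.523, 0.974]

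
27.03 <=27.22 True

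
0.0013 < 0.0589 True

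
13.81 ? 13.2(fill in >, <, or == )>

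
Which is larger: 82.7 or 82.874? 82.874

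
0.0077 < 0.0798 True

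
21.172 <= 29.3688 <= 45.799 True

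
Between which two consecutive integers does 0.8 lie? 0 and 1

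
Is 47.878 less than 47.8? No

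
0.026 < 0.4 True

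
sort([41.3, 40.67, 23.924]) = [23.924, 40.67, 41.3]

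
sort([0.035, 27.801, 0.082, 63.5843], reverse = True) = [63.5843, 27.801, 0.082, 0.035]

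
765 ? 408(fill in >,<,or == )>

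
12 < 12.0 False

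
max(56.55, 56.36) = 56.55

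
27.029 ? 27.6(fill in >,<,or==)<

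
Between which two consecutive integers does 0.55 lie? 0 and 1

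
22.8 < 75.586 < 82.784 True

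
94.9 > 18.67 True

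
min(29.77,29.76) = 29.76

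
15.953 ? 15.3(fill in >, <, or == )>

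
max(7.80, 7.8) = 7.8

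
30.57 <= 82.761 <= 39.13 False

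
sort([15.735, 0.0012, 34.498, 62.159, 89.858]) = [0.0012, 15.735, 34.498, 62.159, 89.858]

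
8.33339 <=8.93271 True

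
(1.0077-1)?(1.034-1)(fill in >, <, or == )<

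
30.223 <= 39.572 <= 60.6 True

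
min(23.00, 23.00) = 23.00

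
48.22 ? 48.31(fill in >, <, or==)<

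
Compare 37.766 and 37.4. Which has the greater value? 37.766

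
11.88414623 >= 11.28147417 True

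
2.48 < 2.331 False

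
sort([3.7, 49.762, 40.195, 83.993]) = [3.7, 40.195, 49.762, 83.993]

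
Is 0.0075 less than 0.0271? Yes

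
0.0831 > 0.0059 True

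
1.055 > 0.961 True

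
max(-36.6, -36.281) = -36.281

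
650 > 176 True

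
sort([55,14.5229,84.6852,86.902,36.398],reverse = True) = [86.902,84.6852,55,36.398,14.5229]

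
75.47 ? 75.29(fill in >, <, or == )>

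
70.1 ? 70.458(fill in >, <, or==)<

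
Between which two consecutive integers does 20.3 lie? 20 and 21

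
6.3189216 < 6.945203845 True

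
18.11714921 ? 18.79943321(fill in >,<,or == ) <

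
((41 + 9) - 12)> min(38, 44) False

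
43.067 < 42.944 False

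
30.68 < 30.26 False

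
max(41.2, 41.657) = 41.657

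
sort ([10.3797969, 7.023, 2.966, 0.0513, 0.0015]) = [0.0015, 0.0513, 2.966, 7.023, 10.3797969]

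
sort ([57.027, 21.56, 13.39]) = [13.39, 21.56, 57.027]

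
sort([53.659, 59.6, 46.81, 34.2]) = [34.2, 46.81, 53.659, 59.6]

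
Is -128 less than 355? Yes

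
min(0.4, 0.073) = 0.073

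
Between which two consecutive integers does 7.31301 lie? 7 and 8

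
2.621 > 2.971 False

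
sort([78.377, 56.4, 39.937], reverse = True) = [78.377, 56.4, 39.937]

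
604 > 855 False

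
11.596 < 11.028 False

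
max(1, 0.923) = 1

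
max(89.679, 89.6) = 89.679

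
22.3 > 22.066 True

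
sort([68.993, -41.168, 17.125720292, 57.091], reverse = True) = [68.993, 57.091, 17.125720292, -41.168]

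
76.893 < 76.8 False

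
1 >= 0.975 True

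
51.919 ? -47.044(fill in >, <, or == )>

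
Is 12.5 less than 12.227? No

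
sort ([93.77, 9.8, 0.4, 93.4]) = [0.4, 9.8, 93.4, 93.77]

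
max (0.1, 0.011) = 0.1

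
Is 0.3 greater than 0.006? Yes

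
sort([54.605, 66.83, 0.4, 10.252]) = [0.4, 10.252, 54.605, 66.83]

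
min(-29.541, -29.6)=-29.6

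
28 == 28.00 True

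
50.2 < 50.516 True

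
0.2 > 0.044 True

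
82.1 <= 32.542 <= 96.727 False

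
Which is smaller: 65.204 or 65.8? 65.204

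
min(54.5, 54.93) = 54.5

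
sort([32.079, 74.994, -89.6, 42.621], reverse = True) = [74.994, 42.621, 32.079, -89.6]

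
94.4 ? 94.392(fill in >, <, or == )>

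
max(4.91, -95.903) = 4.91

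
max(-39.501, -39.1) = -39.1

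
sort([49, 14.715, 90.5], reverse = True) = [90.5, 49, 14.715]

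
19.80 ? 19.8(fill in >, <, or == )==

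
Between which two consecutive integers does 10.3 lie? 10 and 11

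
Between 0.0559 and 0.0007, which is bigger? 0.0559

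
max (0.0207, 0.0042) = 0.0207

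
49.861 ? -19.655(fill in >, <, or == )>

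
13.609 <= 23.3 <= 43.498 True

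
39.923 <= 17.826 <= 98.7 False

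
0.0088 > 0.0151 False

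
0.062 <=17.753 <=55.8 True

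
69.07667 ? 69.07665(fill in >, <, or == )>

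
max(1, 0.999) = 1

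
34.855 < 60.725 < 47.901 False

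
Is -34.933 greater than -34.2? No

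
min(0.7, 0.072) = 0.072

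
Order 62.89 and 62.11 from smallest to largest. 62.11, 62.89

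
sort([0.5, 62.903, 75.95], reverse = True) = [75.95, 62.903, 0.5]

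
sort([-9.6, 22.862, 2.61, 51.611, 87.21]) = [-9.6, 2.61, 22.862, 51.611, 87.21]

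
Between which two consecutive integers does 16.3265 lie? 16 and 17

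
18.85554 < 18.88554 True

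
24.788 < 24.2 False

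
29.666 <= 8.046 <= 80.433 False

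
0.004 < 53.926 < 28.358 False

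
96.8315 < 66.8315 False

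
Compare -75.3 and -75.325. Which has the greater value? -75.3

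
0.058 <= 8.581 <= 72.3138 True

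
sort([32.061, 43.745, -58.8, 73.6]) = [-58.8, 32.061, 43.745, 73.6]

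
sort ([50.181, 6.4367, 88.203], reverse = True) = [88.203, 50.181, 6.4367]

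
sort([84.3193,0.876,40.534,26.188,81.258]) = [0.876,26.188,40.534,81.258,84.3193]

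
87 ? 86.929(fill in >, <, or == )>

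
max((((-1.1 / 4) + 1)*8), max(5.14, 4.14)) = 5.8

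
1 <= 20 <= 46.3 True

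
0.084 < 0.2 True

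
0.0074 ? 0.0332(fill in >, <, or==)<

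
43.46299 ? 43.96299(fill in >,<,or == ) <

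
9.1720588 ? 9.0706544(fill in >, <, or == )>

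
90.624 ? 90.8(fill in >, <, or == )<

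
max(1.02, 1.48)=1.48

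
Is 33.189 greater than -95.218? Yes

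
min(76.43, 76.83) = 76.43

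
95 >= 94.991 True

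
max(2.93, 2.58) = 2.93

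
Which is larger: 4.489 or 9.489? 9.489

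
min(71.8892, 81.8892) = 71.8892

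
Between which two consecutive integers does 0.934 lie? 0 and 1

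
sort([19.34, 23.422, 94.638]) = [19.34, 23.422, 94.638]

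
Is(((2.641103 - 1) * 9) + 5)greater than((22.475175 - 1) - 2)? Yes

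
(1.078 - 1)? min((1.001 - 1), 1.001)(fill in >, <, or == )>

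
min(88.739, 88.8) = 88.739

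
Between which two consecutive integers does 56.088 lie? 56 and 57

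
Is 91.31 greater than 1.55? Yes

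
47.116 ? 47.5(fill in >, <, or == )<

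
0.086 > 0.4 False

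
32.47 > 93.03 False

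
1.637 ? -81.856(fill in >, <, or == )>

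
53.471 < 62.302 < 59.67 False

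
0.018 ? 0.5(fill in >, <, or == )<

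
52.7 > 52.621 True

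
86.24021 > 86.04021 True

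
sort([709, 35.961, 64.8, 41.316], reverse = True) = [709, 64.8, 41.316, 35.961]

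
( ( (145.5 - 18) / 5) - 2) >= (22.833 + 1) False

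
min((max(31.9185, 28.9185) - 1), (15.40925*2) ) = 30.8185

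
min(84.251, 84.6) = 84.251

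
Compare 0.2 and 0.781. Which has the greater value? 0.781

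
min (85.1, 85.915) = 85.1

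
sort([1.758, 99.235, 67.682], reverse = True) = [99.235, 67.682, 1.758]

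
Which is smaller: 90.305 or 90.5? 90.305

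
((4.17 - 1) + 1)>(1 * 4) True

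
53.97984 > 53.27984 True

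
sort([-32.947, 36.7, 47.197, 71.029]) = [-32.947, 36.7, 47.197, 71.029]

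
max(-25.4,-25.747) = -25.4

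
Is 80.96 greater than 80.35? Yes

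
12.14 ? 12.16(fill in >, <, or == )<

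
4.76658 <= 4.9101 True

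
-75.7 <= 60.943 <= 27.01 False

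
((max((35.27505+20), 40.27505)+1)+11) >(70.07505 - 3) True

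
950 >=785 True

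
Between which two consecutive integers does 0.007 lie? 0 and 1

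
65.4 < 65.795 True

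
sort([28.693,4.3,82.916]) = [4.3,28.693,82.916]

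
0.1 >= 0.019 True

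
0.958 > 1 False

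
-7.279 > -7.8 True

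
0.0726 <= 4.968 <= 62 True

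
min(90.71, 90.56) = 90.56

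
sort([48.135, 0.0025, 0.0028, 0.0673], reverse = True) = [48.135, 0.0673, 0.0028, 0.0025]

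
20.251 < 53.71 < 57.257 True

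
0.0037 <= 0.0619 True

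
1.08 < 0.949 False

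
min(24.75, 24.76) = 24.75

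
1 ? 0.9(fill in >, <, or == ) >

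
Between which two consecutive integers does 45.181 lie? 45 and 46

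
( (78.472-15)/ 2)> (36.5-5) True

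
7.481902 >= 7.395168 True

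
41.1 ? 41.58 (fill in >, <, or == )<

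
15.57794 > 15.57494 True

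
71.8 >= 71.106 True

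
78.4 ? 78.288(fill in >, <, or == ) >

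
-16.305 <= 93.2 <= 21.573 False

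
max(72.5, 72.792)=72.792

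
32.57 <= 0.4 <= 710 False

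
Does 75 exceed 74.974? Yes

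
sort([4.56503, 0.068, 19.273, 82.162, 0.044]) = [0.044, 0.068, 4.56503, 19.273, 82.162]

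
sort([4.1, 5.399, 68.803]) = [4.1, 5.399, 68.803]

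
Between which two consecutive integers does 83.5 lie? 83 and 84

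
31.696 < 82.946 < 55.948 False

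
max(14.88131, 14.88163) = 14.88163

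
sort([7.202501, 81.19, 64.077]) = [7.202501, 64.077, 81.19]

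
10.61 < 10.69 True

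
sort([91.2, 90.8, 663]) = [90.8, 91.2, 663]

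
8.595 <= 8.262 False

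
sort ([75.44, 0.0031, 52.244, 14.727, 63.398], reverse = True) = [75.44, 63.398, 52.244, 14.727, 0.0031]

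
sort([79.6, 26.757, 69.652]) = [26.757, 69.652, 79.6]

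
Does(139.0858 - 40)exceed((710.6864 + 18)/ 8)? Yes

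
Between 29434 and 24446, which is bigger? 29434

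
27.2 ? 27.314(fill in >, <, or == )<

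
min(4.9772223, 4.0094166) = 4.0094166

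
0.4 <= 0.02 False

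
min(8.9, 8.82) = 8.82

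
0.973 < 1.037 True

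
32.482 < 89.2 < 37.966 False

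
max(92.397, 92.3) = 92.397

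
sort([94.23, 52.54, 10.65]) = [10.65, 52.54, 94.23]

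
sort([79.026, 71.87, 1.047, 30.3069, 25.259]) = [1.047, 25.259, 30.3069, 71.87, 79.026]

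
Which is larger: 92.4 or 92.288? 92.4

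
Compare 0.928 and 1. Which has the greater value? 1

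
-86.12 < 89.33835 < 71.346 False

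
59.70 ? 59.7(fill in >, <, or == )==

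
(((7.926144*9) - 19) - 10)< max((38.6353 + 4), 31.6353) True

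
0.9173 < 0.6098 False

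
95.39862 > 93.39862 True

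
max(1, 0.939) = 1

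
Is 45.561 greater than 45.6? No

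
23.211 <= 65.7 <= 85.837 True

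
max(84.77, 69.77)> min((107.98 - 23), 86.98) False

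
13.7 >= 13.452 True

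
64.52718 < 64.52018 False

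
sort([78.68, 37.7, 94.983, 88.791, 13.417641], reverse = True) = [94.983, 88.791, 78.68, 37.7, 13.417641]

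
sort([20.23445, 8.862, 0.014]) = [0.014, 8.862, 20.23445]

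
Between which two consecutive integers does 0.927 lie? 0 and 1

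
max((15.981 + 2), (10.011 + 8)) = 18.011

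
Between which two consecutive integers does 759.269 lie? 759 and 760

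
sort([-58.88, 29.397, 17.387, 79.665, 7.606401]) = [-58.88, 7.606401, 17.387, 29.397, 79.665]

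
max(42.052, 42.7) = 42.7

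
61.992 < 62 True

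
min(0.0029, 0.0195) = 0.0029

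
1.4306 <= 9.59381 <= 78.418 True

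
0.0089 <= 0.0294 True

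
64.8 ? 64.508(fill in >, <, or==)>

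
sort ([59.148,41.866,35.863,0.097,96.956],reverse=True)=[96.956,59.148,41.866,35.863,0.097]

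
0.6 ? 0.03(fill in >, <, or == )>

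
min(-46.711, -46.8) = -46.8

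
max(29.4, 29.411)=29.411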